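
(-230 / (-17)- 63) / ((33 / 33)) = -841 / 17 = -49.47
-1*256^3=-16777216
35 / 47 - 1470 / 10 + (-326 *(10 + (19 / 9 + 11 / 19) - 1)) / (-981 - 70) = -1204773476 / 8446887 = -142.63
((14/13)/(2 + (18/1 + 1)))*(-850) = -1700/39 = -43.59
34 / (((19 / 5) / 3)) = 510 / 19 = 26.84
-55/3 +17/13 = -664/39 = -17.03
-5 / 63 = -0.08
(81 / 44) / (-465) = -27 / 6820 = -0.00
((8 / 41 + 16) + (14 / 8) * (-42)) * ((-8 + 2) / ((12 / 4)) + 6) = -9398 / 41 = -229.22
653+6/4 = 1309/2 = 654.50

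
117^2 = 13689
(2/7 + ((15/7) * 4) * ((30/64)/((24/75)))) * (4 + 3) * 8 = 5753/8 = 719.12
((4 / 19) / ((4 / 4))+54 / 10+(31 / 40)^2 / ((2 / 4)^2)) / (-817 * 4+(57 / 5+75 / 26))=-791687 / 321467080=-0.00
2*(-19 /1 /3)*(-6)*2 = 152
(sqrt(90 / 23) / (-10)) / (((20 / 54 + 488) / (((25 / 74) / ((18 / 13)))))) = -585 * sqrt(230) / 89770288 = -0.00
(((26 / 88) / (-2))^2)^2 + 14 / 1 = 839602065 / 59969536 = 14.00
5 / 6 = 0.83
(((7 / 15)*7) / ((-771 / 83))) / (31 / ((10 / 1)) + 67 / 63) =-56938 / 674111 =-0.08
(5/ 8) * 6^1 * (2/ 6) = 5/ 4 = 1.25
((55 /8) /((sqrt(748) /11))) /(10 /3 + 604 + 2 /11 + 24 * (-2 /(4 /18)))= 363 * sqrt(187) /702848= 0.01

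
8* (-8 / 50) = -32 / 25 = -1.28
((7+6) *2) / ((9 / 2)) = 5.78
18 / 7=2.57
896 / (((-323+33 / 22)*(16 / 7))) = -784 / 643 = -1.22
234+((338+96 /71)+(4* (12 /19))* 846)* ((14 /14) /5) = 4919284 /6745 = 729.32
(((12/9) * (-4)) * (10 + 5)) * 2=-160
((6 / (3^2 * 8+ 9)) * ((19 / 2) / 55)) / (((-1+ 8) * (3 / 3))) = 19 / 10395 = 0.00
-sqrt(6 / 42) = -0.38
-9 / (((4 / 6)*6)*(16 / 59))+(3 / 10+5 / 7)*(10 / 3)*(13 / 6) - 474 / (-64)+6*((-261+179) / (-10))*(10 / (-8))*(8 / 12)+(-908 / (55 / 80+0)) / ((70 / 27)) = -17233559 / 31680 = -543.99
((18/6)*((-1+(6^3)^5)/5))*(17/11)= 4795886842665/11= 435989712969.55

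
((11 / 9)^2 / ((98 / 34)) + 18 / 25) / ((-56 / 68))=-2088739 / 1389150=-1.50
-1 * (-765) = 765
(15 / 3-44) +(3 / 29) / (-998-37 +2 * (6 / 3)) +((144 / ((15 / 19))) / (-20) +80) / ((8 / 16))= 102.76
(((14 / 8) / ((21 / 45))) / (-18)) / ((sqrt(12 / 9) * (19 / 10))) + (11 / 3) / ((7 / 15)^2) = 825 / 49 - 25 * sqrt(3) / 456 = 16.74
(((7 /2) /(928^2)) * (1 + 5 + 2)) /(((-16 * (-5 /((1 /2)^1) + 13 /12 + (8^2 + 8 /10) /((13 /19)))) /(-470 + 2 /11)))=440895 /39619146688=0.00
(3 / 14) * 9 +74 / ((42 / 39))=989 / 14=70.64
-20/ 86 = -10/ 43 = -0.23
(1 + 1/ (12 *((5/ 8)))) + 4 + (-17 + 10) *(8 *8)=-6643/ 15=-442.87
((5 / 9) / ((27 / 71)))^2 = 126025 / 59049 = 2.13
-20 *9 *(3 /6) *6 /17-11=-727 /17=-42.76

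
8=8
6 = 6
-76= -76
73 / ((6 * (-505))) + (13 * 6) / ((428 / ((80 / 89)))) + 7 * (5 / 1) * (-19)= -19184337229 / 28854690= -664.86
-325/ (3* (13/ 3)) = -25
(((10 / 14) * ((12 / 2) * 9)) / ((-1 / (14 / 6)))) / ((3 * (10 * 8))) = -3 / 8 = -0.38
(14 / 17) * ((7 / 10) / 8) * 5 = 49 / 136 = 0.36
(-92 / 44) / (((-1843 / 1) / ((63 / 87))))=483 / 587917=0.00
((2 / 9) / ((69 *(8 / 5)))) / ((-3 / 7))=-35 / 7452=-0.00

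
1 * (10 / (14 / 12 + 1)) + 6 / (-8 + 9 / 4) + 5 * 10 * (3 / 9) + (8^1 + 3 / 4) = 104011 / 3588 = 28.99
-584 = -584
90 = 90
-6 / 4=-3 / 2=-1.50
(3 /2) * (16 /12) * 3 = 6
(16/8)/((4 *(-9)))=-1/18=-0.06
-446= -446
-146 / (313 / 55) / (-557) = 8030 / 174341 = 0.05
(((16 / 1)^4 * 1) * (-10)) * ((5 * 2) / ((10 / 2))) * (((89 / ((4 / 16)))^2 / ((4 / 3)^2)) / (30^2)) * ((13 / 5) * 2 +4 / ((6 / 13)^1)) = -107975016448 / 75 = -1439666885.97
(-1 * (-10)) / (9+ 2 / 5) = 50 / 47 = 1.06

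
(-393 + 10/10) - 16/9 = -3544/9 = -393.78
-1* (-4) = 4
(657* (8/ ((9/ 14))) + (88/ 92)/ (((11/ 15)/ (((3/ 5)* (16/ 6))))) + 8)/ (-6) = -31380/ 23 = -1364.35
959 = 959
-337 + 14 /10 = -1678 /5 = -335.60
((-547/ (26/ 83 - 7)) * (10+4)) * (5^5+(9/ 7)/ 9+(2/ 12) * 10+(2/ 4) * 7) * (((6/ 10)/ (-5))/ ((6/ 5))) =-5969005673/ 16650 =-358498.84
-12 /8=-3 /2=-1.50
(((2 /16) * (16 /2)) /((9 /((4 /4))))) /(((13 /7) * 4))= 7 /468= 0.01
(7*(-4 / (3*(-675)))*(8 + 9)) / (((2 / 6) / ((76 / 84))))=1292 / 2025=0.64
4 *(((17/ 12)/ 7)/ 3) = 17/ 63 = 0.27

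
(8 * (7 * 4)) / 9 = 24.89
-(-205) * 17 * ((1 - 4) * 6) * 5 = -313650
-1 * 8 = -8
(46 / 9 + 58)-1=559 / 9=62.11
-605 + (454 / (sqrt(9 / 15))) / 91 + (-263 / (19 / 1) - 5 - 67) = -13126 / 19 + 454 * sqrt(15) / 273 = -684.40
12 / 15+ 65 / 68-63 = -20823 / 340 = -61.24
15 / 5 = 3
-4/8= -1/2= -0.50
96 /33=32 /11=2.91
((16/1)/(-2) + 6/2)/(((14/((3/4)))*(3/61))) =-305/56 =-5.45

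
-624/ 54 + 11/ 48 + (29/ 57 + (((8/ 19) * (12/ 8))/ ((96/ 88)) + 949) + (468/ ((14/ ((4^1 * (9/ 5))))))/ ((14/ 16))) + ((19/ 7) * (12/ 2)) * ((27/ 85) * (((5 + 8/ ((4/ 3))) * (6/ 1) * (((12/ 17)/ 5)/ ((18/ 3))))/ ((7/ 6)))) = 1220.72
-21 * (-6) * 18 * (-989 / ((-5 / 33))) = 74020716 / 5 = 14804143.20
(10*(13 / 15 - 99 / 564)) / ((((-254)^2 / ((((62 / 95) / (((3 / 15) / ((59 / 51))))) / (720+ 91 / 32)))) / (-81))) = -0.00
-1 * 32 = -32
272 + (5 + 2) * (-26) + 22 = 112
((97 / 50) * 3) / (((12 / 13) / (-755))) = -190411 / 40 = -4760.28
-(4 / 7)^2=-16 / 49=-0.33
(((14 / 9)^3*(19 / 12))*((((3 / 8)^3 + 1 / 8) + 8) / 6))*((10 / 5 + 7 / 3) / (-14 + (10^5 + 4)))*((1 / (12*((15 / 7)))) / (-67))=-2483087789 / 12152486005862400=-0.00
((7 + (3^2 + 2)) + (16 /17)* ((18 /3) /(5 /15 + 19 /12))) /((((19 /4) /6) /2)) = 393120 /7429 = 52.92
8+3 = 11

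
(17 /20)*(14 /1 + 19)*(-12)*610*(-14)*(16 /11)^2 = 66898944 /11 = 6081722.18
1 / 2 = 0.50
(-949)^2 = 900601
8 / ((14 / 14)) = 8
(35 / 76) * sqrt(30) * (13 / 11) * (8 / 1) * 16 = 14560 * sqrt(30) / 209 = 381.57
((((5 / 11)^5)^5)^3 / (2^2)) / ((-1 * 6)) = -26469779601696885595885078146238811314105987548828125 / 30525488913481556497628591345598819138150770117172421435985243441399849071278024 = -0.00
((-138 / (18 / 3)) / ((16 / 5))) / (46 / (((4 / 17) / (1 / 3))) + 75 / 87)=-10005 / 91912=-0.11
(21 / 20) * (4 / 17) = 21 / 85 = 0.25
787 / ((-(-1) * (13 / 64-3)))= -50368 / 179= -281.39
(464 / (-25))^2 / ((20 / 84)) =4521216 / 3125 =1446.79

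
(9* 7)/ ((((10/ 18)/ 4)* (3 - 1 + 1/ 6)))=13608/ 65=209.35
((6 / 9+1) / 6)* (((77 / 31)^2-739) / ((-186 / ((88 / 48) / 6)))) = 2151875 / 6434856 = 0.33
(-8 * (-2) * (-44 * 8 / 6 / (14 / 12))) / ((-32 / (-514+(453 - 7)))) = -1709.71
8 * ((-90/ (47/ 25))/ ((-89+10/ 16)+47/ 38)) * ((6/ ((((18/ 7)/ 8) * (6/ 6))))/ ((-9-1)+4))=-1702400/ 124503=-13.67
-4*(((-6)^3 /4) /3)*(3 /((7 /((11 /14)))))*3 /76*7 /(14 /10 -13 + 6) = -4455 /3724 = -1.20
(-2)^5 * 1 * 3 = -96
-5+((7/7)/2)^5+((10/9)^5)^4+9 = 4768338844218343815329/389045294689821721632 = 12.26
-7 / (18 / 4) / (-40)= 7 / 180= 0.04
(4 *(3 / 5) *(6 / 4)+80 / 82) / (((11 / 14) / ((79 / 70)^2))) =418147 / 56375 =7.42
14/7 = 2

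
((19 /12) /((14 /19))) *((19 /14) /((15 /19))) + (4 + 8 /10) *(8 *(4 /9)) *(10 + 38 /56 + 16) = 16193809 /35280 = 459.01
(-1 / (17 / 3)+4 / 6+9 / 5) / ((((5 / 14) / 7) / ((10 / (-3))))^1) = -149.63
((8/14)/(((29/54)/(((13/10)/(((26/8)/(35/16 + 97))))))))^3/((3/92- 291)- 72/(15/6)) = -2412618453838836/10254131280925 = -235.28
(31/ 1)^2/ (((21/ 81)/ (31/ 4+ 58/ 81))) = 2636023/ 84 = 31381.23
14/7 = 2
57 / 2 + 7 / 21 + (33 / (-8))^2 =8803 / 192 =45.85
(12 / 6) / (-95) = -2 / 95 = -0.02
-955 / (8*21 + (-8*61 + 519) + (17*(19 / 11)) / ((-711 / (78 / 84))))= -104566770 / 21785107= -4.80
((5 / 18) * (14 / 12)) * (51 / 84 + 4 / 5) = 197 / 432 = 0.46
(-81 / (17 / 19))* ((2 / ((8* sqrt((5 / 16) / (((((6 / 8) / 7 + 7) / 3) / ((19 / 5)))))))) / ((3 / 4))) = -18* sqrt(79401) / 119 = -42.62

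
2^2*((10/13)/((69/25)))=1000/897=1.11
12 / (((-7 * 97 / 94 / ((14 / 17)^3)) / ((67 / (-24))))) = 1234408 / 476561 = 2.59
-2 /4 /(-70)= 1 /140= 0.01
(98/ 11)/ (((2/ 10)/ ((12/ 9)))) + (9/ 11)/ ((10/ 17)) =20059/ 330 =60.78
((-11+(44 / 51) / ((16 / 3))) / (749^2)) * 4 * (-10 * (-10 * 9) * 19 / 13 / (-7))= 0.01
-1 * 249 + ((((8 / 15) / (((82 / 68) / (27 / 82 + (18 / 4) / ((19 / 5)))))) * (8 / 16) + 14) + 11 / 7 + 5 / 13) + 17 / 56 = -3859858883 / 16608280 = -232.41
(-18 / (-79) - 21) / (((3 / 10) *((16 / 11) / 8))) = -30085 / 79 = -380.82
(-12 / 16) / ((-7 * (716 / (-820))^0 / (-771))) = -82.61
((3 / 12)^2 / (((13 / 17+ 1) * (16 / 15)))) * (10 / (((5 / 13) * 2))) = 0.43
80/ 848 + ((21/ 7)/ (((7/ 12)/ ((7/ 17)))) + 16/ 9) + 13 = 137770/ 8109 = 16.99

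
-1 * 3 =-3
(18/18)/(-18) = -1/18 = -0.06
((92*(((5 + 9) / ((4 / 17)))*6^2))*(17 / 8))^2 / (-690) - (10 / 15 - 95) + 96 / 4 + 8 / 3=-2541459299 / 10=-254145929.90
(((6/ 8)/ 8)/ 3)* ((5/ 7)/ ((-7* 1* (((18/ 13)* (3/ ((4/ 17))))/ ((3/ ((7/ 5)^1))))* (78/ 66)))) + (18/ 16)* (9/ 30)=707779/ 2099160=0.34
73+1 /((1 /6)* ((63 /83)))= 1699 /21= 80.90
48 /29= 1.66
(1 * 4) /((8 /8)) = 4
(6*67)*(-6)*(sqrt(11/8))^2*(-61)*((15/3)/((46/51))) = 103176315/92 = 1121481.68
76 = 76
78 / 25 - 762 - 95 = -21347 / 25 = -853.88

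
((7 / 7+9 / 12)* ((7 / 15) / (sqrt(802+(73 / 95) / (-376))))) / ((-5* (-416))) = 7* sqrt(255820987310) / 255370814400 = 0.00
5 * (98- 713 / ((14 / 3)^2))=63955 / 196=326.30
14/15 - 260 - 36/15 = -261.47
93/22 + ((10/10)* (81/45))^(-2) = 8083/1782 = 4.54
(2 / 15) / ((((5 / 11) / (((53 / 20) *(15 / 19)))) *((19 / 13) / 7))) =53053 / 18050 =2.94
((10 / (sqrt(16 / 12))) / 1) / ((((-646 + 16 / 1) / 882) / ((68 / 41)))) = -476 * sqrt(3) / 41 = -20.11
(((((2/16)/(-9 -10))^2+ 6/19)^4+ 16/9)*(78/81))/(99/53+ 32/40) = 15793626333789565412125/24476222658502698467328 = 0.65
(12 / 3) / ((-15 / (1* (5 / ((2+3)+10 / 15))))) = -4 / 17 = -0.24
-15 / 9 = -5 / 3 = -1.67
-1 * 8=-8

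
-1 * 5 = -5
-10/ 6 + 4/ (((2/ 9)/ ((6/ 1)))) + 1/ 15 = 532/ 5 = 106.40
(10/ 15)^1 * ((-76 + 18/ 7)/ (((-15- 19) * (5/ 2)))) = 1028/ 1785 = 0.58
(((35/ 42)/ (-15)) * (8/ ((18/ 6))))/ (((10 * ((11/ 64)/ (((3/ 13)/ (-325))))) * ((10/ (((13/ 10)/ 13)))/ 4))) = 128/ 52284375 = 0.00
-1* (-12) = 12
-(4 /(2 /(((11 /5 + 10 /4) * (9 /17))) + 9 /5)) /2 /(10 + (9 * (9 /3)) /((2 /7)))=-8460 /1150963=-0.01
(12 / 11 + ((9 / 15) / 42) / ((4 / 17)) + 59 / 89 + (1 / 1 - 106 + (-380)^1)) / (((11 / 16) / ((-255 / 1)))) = 13509981294 / 75383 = 179217.88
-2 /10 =-1 /5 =-0.20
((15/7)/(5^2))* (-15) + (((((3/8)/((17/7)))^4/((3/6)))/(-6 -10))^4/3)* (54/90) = -2524614054896534576753520682834908057273/1963588709363971345263612289077959720960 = -1.29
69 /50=1.38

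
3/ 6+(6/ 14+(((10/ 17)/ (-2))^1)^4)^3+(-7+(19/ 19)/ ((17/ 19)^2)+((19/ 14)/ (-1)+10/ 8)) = -4216687796384910669/ 799357709479232092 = -5.28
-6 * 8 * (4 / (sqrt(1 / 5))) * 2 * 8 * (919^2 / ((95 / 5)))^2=-2191206244518912 * sqrt(5) / 361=-13572537715973.17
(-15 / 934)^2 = 225 / 872356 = 0.00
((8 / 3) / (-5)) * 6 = -16 / 5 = -3.20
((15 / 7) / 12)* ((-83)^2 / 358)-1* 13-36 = -456731 / 10024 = -45.56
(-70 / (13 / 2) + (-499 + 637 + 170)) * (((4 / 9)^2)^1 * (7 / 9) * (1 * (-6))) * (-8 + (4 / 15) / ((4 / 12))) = 1154048 / 585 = 1972.73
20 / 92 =5 / 23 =0.22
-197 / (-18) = 197 / 18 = 10.94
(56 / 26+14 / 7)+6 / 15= 4.55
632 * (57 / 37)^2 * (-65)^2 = 8675479800 / 1369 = 6337092.62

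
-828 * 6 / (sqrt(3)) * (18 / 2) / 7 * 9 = -134136 * sqrt(3) / 7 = -33190.05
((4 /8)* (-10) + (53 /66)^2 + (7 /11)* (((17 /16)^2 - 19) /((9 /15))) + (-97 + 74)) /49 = -0.95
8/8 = 1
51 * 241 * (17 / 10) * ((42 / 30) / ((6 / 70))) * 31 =105796831 / 10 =10579683.10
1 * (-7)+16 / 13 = -75 / 13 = -5.77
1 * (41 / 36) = 41 / 36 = 1.14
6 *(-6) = -36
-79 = -79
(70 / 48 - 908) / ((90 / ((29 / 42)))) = -630953 / 90720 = -6.95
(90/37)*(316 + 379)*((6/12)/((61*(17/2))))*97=6067350/38369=158.13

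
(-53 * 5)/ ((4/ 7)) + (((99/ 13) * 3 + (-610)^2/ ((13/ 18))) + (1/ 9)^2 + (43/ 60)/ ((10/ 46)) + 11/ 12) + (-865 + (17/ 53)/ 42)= 20076707328569/ 39066300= 513913.71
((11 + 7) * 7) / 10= 63 / 5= 12.60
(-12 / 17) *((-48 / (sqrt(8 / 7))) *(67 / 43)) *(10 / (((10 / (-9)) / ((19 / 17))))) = -1649808 *sqrt(14) / 12427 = -496.74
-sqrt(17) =-4.12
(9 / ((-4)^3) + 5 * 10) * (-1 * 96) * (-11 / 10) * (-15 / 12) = -6581.44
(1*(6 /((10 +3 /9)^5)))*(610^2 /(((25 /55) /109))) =130096727640 /28629151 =4544.20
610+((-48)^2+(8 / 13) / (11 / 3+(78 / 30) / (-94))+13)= 195250961 / 66703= 2927.17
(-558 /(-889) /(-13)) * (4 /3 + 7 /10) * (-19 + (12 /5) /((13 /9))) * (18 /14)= 1174311 /536575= 2.19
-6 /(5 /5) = -6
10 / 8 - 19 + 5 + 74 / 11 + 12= 263 / 44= 5.98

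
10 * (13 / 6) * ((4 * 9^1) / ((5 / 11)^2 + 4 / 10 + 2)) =471900 / 1577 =299.24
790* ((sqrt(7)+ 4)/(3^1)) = 790* sqrt(7)/3+ 3160/3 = 1750.05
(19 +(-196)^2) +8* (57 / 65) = 2498731 / 65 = 38442.02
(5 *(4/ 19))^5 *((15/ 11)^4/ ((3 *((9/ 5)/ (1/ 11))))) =30000000000/ 398778220049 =0.08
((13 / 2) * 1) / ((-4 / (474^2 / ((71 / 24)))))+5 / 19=-166484561 / 1349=-123413.31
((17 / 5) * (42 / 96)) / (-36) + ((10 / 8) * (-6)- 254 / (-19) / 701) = -288543841 / 38358720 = -7.52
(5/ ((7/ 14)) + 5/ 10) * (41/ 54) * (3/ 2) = 287/ 24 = 11.96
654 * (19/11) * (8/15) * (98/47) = 3247328/2585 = 1256.22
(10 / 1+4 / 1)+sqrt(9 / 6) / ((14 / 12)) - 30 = -16+3 * sqrt(6) / 7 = -14.95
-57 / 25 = -2.28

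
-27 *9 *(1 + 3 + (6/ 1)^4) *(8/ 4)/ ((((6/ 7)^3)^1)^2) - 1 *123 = -38238877/ 24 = -1593286.54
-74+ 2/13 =-960/13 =-73.85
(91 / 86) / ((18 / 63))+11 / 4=555 / 86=6.45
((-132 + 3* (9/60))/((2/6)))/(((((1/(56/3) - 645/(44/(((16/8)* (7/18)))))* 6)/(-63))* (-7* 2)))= 5469849/209710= 26.08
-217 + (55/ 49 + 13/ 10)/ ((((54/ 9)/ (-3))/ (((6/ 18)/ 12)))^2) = -551213533/ 2540160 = -217.00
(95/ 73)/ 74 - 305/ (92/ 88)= -36245235/ 124246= -291.72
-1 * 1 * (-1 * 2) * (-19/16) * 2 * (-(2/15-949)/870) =-270427/52200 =-5.18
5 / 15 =1 / 3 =0.33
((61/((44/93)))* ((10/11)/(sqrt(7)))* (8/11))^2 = 12873171600/12400927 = 1038.08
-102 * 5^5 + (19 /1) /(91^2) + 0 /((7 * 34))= -2639568731 /8281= -318750.00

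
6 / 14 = 3 / 7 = 0.43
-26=-26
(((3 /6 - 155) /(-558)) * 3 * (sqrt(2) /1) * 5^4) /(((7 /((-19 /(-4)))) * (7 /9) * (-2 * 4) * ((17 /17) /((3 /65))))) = -6604875 * sqrt(2) /2527616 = -3.70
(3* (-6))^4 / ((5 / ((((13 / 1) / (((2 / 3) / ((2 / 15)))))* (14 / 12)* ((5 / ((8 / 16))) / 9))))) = 353808 / 5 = 70761.60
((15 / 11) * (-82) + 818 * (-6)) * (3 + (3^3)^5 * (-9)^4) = -5198398048634940 / 11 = -472581640784994.55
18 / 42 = 3 / 7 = 0.43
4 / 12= 1 / 3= 0.33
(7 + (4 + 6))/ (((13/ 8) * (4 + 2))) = 68/ 39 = 1.74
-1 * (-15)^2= -225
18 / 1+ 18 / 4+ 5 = 55 / 2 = 27.50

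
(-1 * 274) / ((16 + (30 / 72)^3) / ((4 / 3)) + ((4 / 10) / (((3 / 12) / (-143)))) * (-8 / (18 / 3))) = -0.86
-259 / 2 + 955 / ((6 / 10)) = 8773 / 6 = 1462.17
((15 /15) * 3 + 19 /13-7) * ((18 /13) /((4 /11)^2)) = -35937 /1352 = -26.58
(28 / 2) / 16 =7 / 8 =0.88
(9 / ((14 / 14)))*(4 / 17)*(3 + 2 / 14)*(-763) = -5078.12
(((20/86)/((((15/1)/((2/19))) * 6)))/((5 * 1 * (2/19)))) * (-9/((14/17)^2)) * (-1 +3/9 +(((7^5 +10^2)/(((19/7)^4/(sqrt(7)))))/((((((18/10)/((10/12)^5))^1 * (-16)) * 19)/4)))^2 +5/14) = -5396222502815328272388573913/141724876163734834889222062080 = -0.04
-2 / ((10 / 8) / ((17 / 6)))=-68 / 15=-4.53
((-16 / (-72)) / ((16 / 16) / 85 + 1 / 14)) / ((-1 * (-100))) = 119 / 4455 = 0.03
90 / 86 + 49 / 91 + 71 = 40575 / 559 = 72.58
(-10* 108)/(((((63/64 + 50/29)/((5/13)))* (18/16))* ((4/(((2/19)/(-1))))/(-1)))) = -4454400/1241669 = -3.59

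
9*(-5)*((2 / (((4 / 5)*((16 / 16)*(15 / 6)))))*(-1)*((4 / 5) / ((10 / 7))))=126 / 5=25.20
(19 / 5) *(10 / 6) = 19 / 3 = 6.33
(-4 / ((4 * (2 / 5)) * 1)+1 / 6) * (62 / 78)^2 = -6727 / 4563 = -1.47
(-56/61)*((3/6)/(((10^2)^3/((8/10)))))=-7/19062500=-0.00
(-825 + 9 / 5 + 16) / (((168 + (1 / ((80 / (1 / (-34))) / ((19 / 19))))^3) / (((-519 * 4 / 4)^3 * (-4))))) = -9083431181443439001600 / 3380772863999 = -2686791318.69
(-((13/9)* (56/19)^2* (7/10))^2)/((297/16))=-325757845504/78378307425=-4.16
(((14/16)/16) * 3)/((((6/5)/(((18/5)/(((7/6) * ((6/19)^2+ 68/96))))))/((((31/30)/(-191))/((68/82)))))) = -12388437/3637159520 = -0.00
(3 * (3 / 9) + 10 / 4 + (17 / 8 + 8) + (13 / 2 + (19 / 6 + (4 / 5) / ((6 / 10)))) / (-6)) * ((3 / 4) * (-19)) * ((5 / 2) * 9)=-241965 / 64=-3780.70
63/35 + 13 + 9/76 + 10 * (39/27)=29.36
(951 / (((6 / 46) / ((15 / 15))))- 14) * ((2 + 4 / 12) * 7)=356573 / 3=118857.67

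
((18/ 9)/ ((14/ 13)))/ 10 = 13/ 70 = 0.19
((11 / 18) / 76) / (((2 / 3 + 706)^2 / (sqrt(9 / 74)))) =33*sqrt(74) / 50553011200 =0.00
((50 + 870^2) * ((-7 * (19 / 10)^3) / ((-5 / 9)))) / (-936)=-726868807 / 10400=-69891.23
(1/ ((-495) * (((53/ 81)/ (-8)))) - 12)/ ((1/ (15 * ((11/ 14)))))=-52362/ 371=-141.14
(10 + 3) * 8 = 104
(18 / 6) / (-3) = -1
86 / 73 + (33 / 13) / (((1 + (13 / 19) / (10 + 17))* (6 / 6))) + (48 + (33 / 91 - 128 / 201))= 36085855489 / 702337818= 51.38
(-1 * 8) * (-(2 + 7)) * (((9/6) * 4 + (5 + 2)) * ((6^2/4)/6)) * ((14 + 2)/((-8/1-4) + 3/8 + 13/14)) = -1257984/599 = -2100.14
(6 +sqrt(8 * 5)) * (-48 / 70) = -48 * sqrt(10) / 35 - 144 / 35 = -8.45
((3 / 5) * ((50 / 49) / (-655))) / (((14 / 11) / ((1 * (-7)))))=33 / 6419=0.01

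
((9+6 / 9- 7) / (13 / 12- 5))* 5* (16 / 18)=-1280 / 423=-3.03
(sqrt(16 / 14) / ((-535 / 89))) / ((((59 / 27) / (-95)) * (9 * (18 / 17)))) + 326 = 28747 * sqrt(14) / 132573 + 326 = 326.81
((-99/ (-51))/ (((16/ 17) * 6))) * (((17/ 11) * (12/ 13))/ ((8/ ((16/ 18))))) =17/ 312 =0.05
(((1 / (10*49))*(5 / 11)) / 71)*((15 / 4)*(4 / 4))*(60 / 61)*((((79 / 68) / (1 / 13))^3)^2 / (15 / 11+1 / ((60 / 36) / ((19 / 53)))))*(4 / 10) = 358770265725465645675 / 2475823878807953408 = 144.91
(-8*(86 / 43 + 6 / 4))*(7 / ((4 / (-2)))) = 98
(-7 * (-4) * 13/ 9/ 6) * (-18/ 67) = -1.81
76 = 76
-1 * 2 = -2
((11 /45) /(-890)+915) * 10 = 9150.00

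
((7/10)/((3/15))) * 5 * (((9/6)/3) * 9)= 315/4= 78.75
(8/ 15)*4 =32/ 15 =2.13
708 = 708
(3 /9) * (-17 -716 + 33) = -233.33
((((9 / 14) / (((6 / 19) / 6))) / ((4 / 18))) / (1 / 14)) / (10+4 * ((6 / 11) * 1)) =16929 / 268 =63.17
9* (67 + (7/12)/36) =28951/48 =603.15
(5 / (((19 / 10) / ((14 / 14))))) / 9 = 50 / 171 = 0.29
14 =14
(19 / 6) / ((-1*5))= -19 / 30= -0.63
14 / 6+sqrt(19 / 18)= sqrt(38) / 6+7 / 3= 3.36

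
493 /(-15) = -493 /15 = -32.87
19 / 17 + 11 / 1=206 / 17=12.12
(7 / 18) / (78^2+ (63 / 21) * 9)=1 / 15714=0.00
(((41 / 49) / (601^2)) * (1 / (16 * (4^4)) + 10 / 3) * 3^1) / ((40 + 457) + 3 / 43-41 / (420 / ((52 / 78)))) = 3249799605 / 69718241865316352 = 0.00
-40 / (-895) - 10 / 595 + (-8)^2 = 1363858 / 21301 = 64.03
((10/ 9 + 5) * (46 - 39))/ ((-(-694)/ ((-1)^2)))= 385/ 6246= 0.06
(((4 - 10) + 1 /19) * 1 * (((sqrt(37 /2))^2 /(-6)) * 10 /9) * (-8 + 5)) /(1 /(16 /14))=-83620 /1197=-69.86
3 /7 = 0.43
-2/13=-0.15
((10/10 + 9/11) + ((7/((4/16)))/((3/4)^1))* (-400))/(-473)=492740/15609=31.57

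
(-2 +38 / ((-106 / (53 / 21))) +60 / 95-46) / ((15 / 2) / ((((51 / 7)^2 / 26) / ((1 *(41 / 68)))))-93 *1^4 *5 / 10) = 1.09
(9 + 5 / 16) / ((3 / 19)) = 2831 / 48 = 58.98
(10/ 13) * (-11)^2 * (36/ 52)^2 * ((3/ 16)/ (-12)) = -49005/ 70304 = -0.70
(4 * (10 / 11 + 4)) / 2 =108 / 11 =9.82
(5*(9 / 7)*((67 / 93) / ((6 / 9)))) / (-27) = -335 / 1302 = -0.26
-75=-75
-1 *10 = -10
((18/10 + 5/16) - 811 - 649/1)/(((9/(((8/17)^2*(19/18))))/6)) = -984884/4335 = -227.19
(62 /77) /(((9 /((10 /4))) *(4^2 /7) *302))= 0.00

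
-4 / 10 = -2 / 5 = -0.40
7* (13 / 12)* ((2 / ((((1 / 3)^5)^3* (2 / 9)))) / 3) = 1305750537 / 4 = 326437634.25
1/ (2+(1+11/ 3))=3/ 20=0.15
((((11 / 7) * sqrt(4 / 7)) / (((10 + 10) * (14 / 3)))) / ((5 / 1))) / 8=33 * sqrt(7) / 274400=0.00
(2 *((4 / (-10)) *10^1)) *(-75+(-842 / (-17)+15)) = 1424 / 17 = 83.76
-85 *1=-85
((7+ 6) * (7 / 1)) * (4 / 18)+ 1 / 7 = 1283 / 63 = 20.37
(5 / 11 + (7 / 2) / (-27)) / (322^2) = 193 / 61588296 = 0.00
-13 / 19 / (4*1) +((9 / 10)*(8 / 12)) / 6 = -27 / 380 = -0.07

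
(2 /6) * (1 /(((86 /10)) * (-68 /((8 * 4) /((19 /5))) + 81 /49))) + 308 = 500096884 /1623723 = 307.99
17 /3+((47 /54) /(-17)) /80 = 416113 /73440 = 5.67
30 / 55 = 6 / 11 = 0.55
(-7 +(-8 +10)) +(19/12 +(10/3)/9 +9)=643/108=5.95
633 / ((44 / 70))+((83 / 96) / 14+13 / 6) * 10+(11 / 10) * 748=68454713 / 36960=1852.13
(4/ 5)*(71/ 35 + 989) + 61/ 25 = 139171/ 175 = 795.26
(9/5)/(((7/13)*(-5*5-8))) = -39/385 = -0.10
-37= -37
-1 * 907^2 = -822649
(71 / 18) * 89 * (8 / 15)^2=202208 / 2025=99.86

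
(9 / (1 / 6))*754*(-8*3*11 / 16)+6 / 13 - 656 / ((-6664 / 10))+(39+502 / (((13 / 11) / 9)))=-7233237383 / 10829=-667950.63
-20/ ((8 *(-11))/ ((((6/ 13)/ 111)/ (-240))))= -1/ 253968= -0.00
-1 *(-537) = 537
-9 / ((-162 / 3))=0.17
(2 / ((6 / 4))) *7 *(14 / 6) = 196 / 9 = 21.78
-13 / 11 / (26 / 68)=-34 / 11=-3.09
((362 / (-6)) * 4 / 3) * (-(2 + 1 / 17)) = 25340 / 153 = 165.62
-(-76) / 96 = 0.79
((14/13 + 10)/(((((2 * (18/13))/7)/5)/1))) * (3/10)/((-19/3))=-126/19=-6.63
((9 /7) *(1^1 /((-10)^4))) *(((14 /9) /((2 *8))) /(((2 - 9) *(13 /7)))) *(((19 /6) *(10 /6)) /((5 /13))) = -19 /1440000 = -0.00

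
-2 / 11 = -0.18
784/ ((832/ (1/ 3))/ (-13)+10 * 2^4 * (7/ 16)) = -392/ 61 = -6.43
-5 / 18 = -0.28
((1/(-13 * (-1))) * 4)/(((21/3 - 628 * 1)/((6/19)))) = -8/51129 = -0.00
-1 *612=-612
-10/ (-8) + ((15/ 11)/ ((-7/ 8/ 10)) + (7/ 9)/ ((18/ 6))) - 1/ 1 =-15.08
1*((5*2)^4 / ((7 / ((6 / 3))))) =20000 / 7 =2857.14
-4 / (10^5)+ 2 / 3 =49997 / 75000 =0.67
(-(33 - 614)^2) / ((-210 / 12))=96446 / 5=19289.20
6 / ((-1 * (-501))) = 2 / 167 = 0.01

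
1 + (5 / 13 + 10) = 148 / 13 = 11.38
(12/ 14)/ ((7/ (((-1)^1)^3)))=-6/ 49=-0.12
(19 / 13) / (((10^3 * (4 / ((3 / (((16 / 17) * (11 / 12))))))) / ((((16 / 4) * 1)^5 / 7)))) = 23256 / 125125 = 0.19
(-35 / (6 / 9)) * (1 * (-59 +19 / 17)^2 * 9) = -457500960 / 289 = -1583048.30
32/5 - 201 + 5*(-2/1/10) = -978/5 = -195.60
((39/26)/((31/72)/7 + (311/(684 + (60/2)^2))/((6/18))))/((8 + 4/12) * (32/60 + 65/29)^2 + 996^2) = 0.00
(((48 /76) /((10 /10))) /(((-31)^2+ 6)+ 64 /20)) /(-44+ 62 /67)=-670 /44333289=-0.00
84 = 84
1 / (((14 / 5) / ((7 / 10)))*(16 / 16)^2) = 0.25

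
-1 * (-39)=39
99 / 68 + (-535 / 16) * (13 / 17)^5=-165567439 / 22717712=-7.29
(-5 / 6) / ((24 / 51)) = -85 / 48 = -1.77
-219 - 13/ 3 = -670/ 3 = -223.33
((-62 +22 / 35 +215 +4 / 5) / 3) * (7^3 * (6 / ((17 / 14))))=1483132 / 17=87243.06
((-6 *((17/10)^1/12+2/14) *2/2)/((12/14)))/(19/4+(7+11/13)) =-3107/19650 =-0.16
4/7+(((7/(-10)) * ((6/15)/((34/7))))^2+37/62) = 183674767/156782500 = 1.17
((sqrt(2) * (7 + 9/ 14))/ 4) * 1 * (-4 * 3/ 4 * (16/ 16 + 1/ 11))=-963 * sqrt(2)/ 154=-8.84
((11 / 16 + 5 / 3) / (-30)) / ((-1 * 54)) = 113 / 77760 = 0.00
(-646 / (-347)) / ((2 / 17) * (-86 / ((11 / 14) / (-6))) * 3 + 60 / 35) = 422807 / 53030622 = 0.01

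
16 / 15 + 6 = 106 / 15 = 7.07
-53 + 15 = -38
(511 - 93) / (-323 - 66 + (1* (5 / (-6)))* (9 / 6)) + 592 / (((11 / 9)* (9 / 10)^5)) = 92290530088 / 112658931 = 819.20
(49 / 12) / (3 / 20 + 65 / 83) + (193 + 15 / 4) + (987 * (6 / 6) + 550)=32308285 / 18588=1738.13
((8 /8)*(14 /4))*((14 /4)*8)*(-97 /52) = -4753 /26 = -182.81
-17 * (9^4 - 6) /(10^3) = -22287 /200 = -111.44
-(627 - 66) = -561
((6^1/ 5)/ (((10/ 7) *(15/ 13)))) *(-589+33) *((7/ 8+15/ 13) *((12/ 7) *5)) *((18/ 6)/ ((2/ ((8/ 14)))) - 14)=16189608/ 175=92512.05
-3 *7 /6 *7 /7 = -7 /2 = -3.50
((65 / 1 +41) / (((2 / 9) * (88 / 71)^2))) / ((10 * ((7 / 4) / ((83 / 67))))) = 199578231 / 9079840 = 21.98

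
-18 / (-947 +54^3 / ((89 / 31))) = -1602 / 4797101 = -0.00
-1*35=-35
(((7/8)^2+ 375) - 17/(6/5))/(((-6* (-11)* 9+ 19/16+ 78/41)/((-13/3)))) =-37004591/14100876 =-2.62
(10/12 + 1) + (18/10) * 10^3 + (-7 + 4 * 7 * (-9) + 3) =9275/6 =1545.83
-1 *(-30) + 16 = 46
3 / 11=0.27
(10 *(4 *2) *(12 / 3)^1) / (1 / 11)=3520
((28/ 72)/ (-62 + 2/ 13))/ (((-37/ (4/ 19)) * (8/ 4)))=91/ 5086908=0.00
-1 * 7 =-7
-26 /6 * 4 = -52 /3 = -17.33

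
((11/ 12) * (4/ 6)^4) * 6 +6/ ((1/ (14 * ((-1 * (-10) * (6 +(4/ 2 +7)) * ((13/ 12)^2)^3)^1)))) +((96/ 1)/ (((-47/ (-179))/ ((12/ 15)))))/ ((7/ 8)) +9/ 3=470867125817/ 22740480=20706.12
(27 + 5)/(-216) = -4/27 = -0.15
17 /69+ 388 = 26789 /69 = 388.25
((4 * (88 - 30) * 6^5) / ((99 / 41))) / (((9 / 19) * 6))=2891648 / 11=262877.09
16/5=3.20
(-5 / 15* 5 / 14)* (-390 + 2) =970 / 21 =46.19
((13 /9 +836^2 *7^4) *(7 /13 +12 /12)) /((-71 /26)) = -604097747080 /639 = -945379885.88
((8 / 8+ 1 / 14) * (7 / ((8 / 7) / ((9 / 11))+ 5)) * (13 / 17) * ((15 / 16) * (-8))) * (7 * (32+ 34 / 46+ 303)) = -383107725 / 24242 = -15803.47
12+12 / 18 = 38 / 3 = 12.67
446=446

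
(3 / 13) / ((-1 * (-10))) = 0.02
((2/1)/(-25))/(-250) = 1/3125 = 0.00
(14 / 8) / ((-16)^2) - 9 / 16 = -569 / 1024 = -0.56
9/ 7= 1.29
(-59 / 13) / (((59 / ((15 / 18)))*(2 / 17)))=-85 / 156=-0.54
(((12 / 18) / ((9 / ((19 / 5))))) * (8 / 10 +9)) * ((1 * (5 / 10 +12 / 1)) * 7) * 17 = 110789 / 27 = 4103.30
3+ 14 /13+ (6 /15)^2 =1377 /325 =4.24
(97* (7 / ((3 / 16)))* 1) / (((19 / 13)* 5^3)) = 141232 / 7125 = 19.82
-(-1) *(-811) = -811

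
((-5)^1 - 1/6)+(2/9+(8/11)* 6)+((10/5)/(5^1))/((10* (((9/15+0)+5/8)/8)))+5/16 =-2749/388080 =-0.01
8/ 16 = 1/ 2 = 0.50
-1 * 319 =-319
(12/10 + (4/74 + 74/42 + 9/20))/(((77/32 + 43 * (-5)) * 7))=-0.00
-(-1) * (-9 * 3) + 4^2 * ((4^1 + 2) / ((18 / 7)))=31 / 3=10.33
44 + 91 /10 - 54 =-9 /10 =-0.90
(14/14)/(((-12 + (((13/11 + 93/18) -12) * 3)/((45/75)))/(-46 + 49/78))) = 38929/34541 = 1.13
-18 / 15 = -6 / 5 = -1.20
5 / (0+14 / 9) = 45 / 14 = 3.21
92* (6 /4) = 138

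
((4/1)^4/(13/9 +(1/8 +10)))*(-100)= -1843200/833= -2212.73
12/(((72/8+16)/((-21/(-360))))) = 7/250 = 0.03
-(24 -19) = -5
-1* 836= -836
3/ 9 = 1/ 3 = 0.33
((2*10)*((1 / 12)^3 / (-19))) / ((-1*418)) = 5 / 3430944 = 0.00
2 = 2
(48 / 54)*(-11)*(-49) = 4312 / 9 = 479.11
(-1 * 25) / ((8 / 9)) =-225 / 8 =-28.12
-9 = -9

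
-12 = -12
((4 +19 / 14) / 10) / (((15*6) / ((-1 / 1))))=-1 / 168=-0.01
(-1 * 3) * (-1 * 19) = 57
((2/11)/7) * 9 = 18/77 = 0.23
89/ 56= 1.59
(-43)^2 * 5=9245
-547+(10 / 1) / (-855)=-547.01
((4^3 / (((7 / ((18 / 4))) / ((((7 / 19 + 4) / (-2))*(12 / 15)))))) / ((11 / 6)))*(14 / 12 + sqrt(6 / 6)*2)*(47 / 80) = -140436 / 1925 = -72.95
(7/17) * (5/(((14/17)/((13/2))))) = 65/4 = 16.25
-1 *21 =-21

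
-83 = -83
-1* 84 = -84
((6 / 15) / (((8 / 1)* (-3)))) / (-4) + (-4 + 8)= 961 / 240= 4.00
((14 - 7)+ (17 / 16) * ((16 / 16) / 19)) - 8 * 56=-440.94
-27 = -27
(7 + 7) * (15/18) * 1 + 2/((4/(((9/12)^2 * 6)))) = 641/48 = 13.35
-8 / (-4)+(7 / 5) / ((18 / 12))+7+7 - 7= 149 / 15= 9.93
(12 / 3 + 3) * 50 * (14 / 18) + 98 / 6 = 2597 / 9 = 288.56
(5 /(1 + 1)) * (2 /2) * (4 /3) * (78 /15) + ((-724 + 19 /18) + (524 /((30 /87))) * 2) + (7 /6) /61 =6405754 /2745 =2333.61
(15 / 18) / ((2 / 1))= 5 / 12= 0.42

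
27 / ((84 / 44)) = 99 / 7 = 14.14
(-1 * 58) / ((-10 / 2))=58 / 5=11.60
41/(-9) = -41/9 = -4.56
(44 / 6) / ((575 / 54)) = 396 / 575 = 0.69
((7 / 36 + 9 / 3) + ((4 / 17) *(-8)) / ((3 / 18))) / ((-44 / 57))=94183 / 8976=10.49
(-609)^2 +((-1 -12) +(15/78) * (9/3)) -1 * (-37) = 9643545/26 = 370905.58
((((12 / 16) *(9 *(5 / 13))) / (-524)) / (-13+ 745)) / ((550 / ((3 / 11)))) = -27 / 8044699520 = -0.00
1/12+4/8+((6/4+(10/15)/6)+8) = 367/36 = 10.19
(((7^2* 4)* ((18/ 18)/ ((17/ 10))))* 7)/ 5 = 2744/ 17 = 161.41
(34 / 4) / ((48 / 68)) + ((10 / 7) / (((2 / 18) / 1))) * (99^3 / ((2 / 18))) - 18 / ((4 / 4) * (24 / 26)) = 18862611307 / 168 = 112277448.26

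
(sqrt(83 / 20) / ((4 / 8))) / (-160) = -sqrt(415) / 800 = -0.03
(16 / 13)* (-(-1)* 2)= 32 / 13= 2.46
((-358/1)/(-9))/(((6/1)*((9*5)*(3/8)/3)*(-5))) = -1432/6075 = -0.24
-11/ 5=-2.20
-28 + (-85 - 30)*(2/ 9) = -482/ 9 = -53.56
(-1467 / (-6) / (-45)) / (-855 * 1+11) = 163 / 25320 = 0.01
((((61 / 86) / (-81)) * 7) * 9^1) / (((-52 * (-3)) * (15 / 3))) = -427 / 603720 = -0.00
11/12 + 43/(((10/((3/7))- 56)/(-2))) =2087/588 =3.55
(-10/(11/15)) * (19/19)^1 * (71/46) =-5325/253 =-21.05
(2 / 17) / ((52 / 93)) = 93 / 442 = 0.21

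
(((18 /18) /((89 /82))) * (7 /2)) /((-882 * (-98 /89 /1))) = 41 /12348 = 0.00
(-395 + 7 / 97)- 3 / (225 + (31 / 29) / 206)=-51494624182 / 130385557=-394.94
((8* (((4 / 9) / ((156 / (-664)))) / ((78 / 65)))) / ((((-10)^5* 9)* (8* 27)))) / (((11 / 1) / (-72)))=-83 / 195463125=-0.00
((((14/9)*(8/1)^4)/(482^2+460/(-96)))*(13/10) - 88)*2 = -161689904/919065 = -175.93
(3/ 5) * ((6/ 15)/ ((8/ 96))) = 72/ 25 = 2.88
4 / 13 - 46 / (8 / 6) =-889 / 26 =-34.19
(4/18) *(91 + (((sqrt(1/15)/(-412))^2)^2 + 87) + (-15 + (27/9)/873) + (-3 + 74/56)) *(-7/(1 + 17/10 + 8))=-710137532651880679/30278852193862080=-23.45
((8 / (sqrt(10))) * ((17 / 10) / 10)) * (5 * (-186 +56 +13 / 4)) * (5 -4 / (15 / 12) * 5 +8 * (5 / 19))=1456611 * sqrt(10) / 1900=2424.32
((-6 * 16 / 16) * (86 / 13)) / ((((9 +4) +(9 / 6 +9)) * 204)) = -86 / 10387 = -0.01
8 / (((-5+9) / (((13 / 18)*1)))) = 13 / 9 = 1.44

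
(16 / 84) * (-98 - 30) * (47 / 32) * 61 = -45872 / 21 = -2184.38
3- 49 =-46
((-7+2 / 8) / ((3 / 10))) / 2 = -45 / 4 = -11.25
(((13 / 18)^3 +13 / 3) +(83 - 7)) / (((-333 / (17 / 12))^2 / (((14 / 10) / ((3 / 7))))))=6665596861 / 1396882039680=0.00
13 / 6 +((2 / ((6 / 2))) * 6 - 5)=7 / 6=1.17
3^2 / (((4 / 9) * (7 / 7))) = 81 / 4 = 20.25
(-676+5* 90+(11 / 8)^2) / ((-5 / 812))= 2911629 / 80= 36395.36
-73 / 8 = -9.12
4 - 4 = 0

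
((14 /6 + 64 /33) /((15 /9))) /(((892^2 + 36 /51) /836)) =45543 /16907875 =0.00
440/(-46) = -220/23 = -9.57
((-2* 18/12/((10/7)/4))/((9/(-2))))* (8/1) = 224/15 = 14.93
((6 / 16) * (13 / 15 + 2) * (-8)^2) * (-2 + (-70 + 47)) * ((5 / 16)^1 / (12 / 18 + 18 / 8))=-1290 / 7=-184.29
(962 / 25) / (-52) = -37 / 50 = -0.74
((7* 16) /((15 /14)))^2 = 2458624 /225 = 10927.22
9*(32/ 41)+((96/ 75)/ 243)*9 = 195712/ 27675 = 7.07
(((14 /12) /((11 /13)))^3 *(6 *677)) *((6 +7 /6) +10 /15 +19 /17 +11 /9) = 144377421461 /1332936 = 108315.34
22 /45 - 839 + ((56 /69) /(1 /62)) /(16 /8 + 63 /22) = -91715153 /110745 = -828.17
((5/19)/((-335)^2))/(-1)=-1/426455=-0.00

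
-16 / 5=-3.20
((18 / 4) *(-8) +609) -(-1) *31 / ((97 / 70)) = 595.37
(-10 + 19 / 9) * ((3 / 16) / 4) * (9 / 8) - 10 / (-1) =9.58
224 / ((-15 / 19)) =-4256 / 15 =-283.73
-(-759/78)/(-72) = -253/1872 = -0.14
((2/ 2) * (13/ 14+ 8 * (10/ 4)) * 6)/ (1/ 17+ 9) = 14943/ 1078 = 13.86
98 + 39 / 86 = 98.45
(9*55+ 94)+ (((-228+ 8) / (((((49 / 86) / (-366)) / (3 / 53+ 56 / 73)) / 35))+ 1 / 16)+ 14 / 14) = 1765782301803 / 433328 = 4074932.39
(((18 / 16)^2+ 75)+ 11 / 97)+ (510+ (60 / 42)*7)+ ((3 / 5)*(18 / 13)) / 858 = 34413129567 / 57703360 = 596.38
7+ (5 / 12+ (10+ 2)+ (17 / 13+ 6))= 4169 / 156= 26.72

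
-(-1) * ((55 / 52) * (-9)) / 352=-45 / 1664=-0.03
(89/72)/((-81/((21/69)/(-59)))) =623/7914024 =0.00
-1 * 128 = -128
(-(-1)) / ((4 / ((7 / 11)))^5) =16807 / 164916224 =0.00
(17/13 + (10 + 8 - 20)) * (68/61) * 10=-6120/793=-7.72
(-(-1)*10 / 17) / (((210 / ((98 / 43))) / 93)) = 434 / 731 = 0.59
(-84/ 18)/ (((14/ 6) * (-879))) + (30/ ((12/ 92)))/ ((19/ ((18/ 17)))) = 3639706/ 283917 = 12.82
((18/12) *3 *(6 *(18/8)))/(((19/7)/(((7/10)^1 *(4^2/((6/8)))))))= 31752/95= 334.23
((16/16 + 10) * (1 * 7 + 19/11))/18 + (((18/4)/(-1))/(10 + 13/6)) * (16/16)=1087/219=4.96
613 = 613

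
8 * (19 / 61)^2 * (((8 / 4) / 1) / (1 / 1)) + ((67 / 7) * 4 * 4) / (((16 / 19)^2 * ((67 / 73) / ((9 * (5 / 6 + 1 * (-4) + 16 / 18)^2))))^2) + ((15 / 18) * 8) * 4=7302486594831777673 / 9263976873984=788266.93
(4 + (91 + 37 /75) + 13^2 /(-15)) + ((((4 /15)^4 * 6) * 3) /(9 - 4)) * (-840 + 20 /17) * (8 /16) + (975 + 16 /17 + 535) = 151807813 /95625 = 1587.53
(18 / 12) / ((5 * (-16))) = -3 / 160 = -0.02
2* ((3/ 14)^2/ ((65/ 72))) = 324/ 3185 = 0.10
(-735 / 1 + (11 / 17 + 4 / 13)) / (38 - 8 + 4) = -81112 / 3757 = -21.59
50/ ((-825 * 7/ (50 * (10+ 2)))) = -400/ 77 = -5.19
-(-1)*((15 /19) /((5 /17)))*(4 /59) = 204 /1121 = 0.18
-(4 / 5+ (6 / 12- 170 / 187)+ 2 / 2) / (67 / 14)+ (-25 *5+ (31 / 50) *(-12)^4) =234569216 / 18425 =12731.03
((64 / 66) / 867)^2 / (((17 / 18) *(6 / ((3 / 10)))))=512 / 7731121365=0.00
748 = 748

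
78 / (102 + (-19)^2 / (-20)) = 1560 / 1679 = 0.93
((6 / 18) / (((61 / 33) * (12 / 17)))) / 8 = 187 / 5856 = 0.03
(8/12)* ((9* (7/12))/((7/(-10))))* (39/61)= -195/61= -3.20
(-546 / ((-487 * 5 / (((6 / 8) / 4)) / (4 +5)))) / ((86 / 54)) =199017 / 837640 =0.24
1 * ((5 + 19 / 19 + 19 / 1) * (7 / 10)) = 35 / 2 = 17.50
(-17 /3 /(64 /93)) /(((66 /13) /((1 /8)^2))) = -6851 /270336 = -0.03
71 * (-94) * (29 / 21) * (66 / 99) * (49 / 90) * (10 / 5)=-2709644 / 405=-6690.48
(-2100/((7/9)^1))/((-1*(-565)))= -540/113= -4.78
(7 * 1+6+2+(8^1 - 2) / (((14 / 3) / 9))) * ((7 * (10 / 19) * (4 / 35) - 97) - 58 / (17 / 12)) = -8261934 / 2261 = -3654.11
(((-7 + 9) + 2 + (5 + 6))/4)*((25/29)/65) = 75/1508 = 0.05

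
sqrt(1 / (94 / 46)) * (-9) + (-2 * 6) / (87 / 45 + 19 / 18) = -9 * sqrt(1081) / 47 -1080 / 269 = -10.31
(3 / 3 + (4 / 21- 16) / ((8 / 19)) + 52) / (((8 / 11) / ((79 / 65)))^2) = 490099489 / 11356800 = 43.15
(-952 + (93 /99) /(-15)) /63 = -471271 /31185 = -15.11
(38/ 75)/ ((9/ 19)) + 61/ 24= 19501/ 5400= 3.61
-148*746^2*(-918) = 75610489824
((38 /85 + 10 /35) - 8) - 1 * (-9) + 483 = 288416 /595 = 484.73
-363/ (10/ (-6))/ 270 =121/ 150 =0.81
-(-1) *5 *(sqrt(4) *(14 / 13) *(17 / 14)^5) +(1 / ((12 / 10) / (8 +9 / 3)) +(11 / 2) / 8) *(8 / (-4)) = 3267053 / 374556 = 8.72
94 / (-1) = -94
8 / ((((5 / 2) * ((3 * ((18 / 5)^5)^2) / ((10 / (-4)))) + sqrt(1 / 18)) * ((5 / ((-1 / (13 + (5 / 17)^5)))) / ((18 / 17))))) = 344095916748046875000 * sqrt(2) / 19063234965558566101580079495653671 + 2264524542377241696000000000 / 19063234965558566101580079495653671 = 0.00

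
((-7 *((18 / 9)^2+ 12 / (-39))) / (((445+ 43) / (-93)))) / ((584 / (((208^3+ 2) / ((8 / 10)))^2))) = 1067201515638.77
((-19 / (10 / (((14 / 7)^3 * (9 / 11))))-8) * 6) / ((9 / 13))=-29224 / 165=-177.12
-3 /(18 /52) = -26 /3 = -8.67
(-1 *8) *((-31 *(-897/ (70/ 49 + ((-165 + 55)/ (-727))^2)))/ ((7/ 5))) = -58787223612/ 536999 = -109473.62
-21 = -21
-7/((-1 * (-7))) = -1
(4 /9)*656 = 2624 /9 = 291.56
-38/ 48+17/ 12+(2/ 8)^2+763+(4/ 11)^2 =1478755/ 1936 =763.82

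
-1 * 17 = -17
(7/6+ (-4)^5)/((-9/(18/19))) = 323/3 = 107.67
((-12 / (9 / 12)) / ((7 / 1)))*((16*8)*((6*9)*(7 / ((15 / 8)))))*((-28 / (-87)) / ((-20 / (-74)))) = -50921472 / 725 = -70236.51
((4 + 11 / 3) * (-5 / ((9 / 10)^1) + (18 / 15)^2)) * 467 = -14735.06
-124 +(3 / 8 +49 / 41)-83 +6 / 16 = -33629 / 164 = -205.05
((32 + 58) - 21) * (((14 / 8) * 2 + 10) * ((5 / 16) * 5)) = 46575 / 32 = 1455.47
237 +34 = 271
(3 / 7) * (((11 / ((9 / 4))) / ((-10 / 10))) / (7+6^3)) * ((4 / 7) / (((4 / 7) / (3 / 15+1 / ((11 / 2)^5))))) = -0.00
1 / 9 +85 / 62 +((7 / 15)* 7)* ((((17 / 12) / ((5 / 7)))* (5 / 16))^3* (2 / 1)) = 4998678761 / 1645608960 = 3.04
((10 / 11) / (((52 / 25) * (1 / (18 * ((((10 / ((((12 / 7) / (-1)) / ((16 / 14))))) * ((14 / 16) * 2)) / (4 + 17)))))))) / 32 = -625 / 4576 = -0.14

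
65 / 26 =5 / 2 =2.50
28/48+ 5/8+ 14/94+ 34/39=32687/14664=2.23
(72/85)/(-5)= -72/425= -0.17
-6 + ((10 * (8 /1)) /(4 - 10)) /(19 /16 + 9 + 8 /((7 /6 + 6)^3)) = -284655682 /38961867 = -7.31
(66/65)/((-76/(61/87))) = -671/71630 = -0.01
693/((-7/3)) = -297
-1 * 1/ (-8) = 1/ 8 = 0.12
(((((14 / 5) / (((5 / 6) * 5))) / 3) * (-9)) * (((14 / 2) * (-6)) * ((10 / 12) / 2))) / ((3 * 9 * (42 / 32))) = 224 / 225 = 1.00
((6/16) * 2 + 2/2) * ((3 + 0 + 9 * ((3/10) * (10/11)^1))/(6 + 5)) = 105/121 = 0.87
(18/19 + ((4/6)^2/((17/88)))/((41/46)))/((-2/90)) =-2102810/13243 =-158.79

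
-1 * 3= -3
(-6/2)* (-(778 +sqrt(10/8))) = 3* sqrt(5)/2 +2334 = 2337.35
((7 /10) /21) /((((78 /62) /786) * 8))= 4061 /1560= 2.60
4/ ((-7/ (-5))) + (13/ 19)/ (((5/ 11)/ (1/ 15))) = 29501/ 9975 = 2.96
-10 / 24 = -5 / 12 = -0.42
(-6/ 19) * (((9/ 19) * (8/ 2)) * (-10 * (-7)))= -15120/ 361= -41.88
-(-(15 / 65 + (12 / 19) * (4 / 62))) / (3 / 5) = 3465 / 7657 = 0.45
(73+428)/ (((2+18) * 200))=501/ 4000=0.13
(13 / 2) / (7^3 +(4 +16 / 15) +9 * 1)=15 / 824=0.02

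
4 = 4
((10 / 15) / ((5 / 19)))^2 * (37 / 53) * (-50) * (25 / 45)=-534280 / 4293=-124.45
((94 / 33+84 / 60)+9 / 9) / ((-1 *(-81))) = 866 / 13365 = 0.06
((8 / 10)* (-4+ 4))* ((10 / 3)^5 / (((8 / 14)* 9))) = 0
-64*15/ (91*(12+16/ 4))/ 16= -15/ 364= -0.04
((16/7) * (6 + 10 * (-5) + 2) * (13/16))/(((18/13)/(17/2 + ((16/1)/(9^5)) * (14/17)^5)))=-240878492260081/503046815958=-478.84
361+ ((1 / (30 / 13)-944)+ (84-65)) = -16907 / 30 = -563.57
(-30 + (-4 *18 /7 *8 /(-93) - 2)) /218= -3376 /23653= -0.14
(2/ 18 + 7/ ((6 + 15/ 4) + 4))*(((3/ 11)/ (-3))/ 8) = -307/ 43560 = -0.01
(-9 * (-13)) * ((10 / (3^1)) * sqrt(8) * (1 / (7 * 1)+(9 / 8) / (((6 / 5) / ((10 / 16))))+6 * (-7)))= -7210905 * sqrt(2) / 224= -45525.71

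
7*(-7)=-49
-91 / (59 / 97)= -8827 / 59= -149.61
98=98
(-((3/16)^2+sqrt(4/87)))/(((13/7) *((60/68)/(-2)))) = 357/8320+476 *sqrt(87)/16965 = 0.30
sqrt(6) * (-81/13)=-15.26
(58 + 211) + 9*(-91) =-550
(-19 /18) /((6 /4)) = -19 /27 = -0.70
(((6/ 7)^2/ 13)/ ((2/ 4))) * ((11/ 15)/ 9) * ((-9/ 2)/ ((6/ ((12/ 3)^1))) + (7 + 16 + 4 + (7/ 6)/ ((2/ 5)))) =7106/ 28665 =0.25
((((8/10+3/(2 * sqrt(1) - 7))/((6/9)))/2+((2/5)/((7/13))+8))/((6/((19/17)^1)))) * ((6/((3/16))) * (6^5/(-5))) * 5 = -49051008/119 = -412193.34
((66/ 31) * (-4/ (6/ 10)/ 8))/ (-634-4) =0.00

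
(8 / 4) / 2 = 1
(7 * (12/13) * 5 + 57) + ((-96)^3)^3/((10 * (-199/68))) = 306100026154421428347/12935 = 23664478249278811.62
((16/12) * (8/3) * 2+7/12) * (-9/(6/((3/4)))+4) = 6371/288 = 22.12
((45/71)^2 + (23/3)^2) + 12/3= 63.18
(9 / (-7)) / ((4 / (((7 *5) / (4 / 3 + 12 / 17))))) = -2295 / 416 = -5.52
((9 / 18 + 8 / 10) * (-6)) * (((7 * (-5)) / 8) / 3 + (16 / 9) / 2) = 533 / 120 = 4.44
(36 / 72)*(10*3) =15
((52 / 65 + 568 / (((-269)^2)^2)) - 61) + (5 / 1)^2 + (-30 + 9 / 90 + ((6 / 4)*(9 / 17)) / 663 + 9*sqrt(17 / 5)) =-6403144706308921 / 98360407519985 + 9*sqrt(85) / 5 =-48.50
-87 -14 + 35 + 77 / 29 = -1837 / 29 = -63.34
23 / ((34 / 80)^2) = 36800 / 289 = 127.34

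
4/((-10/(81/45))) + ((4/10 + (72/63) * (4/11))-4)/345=-19372/26565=-0.73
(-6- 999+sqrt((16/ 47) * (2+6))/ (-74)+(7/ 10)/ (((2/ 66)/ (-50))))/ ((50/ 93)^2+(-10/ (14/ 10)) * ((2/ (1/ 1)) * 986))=60543 * sqrt(94)/ 370743453025+6538644/ 42638695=0.15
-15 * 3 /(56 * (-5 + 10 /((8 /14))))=-9 /140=-0.06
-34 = -34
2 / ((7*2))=1 / 7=0.14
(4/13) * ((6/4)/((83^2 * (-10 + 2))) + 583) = 64260589/358228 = 179.38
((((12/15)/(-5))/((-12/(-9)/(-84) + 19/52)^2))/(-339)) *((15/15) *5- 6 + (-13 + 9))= -14309568/740729125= -0.02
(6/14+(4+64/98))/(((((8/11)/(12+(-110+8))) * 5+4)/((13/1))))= 320463/19208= 16.68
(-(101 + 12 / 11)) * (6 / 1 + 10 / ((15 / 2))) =-2246 / 3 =-748.67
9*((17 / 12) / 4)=51 / 16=3.19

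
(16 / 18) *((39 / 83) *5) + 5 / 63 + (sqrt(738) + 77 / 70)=170869 / 52290 + 3 *sqrt(82)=30.43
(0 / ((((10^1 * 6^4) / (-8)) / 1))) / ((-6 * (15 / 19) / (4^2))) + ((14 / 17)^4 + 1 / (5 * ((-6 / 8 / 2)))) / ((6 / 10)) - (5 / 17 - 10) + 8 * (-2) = -4823147 / 751689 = -6.42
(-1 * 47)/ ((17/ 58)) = -2726/ 17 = -160.35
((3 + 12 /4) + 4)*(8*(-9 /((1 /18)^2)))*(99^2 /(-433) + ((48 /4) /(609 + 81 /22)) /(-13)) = 133553899448640 /25291097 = 5280668.51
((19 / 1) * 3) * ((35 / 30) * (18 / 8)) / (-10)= -1197 / 80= -14.96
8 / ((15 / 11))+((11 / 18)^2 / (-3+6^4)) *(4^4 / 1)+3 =8.94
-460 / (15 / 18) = -552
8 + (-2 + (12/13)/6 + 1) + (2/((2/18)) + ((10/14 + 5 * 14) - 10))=7814/91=85.87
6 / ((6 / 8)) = 8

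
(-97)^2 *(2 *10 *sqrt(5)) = 188180 *sqrt(5) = 420783.27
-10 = -10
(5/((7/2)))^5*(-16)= -1600000/16807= -95.20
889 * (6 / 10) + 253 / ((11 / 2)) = 2897 / 5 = 579.40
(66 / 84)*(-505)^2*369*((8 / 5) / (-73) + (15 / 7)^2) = 16921125368235 / 50078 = 337895390.56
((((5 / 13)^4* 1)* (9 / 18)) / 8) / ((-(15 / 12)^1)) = -125 / 114244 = -0.00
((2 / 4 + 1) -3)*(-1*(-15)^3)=-10125 / 2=-5062.50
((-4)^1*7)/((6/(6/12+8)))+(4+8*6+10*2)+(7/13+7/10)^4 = 29719864723/856830000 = 34.69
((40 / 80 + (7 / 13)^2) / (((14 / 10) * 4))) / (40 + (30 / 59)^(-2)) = 300375 / 93412046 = 0.00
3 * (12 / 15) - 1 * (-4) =32 / 5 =6.40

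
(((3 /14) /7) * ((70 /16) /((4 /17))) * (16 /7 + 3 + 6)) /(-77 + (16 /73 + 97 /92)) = -33823455 /398725936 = -0.08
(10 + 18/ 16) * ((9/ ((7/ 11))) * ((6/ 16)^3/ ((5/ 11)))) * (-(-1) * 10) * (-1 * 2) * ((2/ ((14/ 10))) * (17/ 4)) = -222433695/ 100352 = -2216.53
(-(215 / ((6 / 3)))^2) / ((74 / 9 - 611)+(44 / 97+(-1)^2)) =40354425 / 2099824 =19.22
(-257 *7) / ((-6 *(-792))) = -1799 / 4752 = -0.38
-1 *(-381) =381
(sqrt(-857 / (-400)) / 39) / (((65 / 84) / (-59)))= -413 * sqrt(857) / 4225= -2.86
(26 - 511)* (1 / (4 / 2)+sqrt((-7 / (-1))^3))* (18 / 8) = -30555* sqrt(7) / 4 - 4365 / 8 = -20755.86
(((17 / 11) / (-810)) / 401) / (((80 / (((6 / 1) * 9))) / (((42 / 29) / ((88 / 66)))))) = -357 / 102335200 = -0.00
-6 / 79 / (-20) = 3 / 790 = 0.00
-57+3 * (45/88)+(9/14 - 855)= -560451/616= -909.82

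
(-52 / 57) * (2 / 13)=-8 / 57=-0.14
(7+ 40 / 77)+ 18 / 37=22809 / 2849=8.01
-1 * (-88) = 88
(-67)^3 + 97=-300666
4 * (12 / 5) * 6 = 288 / 5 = 57.60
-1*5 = -5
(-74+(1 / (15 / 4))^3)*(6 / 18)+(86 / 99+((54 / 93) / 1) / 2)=-81141301 / 3452625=-23.50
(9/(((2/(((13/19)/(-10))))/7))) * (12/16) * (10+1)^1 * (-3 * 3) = 243243/1520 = 160.03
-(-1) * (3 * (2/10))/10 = 3/50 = 0.06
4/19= 0.21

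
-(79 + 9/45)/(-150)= 66/125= 0.53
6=6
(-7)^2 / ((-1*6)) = -49 / 6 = -8.17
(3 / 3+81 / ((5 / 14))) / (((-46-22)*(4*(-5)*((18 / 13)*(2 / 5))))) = 871 / 2880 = 0.30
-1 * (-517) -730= -213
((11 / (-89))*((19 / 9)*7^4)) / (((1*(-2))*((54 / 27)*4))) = 501809 / 12816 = 39.15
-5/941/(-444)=5/417804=0.00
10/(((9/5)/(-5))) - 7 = -313/9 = -34.78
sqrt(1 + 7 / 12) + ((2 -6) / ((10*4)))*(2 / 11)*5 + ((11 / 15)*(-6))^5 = -56693077 / 34375 + sqrt(57) / 6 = -1647.99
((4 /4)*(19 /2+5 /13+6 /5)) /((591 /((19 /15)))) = 27379 /1152450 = 0.02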